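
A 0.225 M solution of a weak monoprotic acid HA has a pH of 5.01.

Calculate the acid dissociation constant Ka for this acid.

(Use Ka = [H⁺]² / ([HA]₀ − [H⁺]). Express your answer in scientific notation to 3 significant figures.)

[H⁺] = 10^(−pH) = 10^(−5.01) = 9.772e-06 M. For HA ⇌ H⁺ + A⁻, Ka = [H⁺][A⁻]/[HA] = [H⁺]² / ([HA]₀ − [H⁺]) = (9.772e-06)² / (0.225 − 9.772e-06) = 4.24e-10.

K_a = 4.24e-10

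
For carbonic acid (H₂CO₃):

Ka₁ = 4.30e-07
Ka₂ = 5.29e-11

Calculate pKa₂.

pKa₂ = -log(Ka₂) = -log(5.29e-11) = 10.28.

pK_{a2} = 10.28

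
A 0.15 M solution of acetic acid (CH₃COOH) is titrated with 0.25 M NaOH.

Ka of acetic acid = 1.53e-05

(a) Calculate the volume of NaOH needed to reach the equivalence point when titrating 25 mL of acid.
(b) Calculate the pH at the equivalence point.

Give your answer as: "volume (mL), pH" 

moles acid = 0.15 × 25/1000 = 0.00375 mol; V_base = moles/0.25 × 1000 = 15.0 mL. At equivalence only the conjugate base is present: [A⁻] = 0.00375/0.040 = 9.3750e-02 M. Kb = Kw/Ka = 6.54e-10; [OH⁻] = √(Kb × [A⁻]) = 7.8278e-06; pOH = 5.11; pH = 14 - pOH = 8.89.

V = 15.0 mL, pH = 8.89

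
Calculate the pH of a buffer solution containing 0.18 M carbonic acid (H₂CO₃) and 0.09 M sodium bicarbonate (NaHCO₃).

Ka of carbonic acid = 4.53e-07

pKa = -log(4.53e-07) = 6.34. pH = pKa + log([A⁻]/[HA]) = 6.34 + log(0.09/0.18)

pH = 6.04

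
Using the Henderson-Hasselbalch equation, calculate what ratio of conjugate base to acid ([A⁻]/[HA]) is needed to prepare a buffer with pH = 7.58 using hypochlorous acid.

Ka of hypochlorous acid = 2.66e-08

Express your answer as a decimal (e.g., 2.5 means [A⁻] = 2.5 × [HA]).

pKa = -log(2.66e-08) = 7.5751. pH = pKa + log([A⁻]/[HA]), so log([A⁻]/[HA]) = pH − pKa = 7.58 − 7.5751 = 0.0049. [A⁻]/[HA] = 10^(0.0049) = 1.01

[A⁻]/[HA] = 1.01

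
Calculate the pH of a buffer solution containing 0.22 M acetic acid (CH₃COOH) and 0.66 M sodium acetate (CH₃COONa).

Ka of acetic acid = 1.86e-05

pKa = -log(1.86e-05) = 4.73. pH = pKa + log([A⁻]/[HA]) = 4.73 + log(0.66/0.22)

pH = 5.21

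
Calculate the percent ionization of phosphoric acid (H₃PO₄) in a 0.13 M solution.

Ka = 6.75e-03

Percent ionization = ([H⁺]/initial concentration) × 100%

Using Ka equilibrium: x² + Ka×x - Ka×C = 0. Solving: [H⁺] = 2.6439e-02. Percent = (2.6439e-02/0.13) × 100

Percent ionization = 20.3%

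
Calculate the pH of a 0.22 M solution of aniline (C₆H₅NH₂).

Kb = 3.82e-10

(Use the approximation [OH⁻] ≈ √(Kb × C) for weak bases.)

[OH⁻] = √(Kb × C) = √(3.82e-10 × 0.22) = 9.1673e-06. pOH = 5.04, pH = 14 - pOH

pH = 8.96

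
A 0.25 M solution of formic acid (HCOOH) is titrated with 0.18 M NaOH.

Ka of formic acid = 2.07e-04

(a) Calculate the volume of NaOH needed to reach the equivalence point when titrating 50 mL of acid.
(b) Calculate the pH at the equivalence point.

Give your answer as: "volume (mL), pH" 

moles acid = 0.25 × 50/1000 = 0.0125 mol; V_base = moles/0.18 × 1000 = 69.4 mL. At equivalence only the conjugate base is present: [A⁻] = 0.0125/0.119 = 1.0465e-01 M. Kb = Kw/Ka = 4.83e-11; [OH⁻] = √(Kb × [A⁻]) = 2.2485e-06; pOH = 5.65; pH = 14 - pOH = 8.35.

V = 69.4 mL, pH = 8.35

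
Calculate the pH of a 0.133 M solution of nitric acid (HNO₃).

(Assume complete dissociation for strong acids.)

[H⁺] = 0.133 M for strong acid. pH = -log[H⁺] = -log(0.133)

pH = 0.88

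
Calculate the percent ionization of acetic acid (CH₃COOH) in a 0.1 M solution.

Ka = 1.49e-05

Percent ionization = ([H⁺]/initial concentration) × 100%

Using Ka equilibrium: x² + Ka×x - Ka×C = 0. Solving: [H⁺] = 1.2132e-03. Percent = (1.2132e-03/0.1) × 100

Percent ionization = 1.21%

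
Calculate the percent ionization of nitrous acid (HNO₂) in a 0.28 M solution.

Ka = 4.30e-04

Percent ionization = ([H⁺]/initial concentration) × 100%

Using Ka equilibrium: x² + Ka×x - Ka×C = 0. Solving: [H⁺] = 1.0760e-02. Percent = (1.0760e-02/0.28) × 100

Percent ionization = 3.84%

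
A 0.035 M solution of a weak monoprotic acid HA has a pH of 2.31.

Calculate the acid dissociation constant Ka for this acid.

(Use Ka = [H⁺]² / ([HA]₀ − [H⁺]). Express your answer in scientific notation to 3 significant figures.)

[H⁺] = 10^(−pH) = 10^(−2.31) = 4.898e-03 M. For HA ⇌ H⁺ + A⁻, Ka = [H⁺][A⁻]/[HA] = [H⁺]² / ([HA]₀ − [H⁺]) = (4.898e-03)² / (0.035 − 4.898e-03) = 7.97e-04.

K_a = 7.97e-04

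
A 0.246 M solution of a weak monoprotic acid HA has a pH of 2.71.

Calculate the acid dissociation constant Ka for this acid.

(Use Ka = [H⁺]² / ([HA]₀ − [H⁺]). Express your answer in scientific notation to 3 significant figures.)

[H⁺] = 10^(−pH) = 10^(−2.71) = 1.950e-03 M. For HA ⇌ H⁺ + A⁻, Ka = [H⁺][A⁻]/[HA] = [H⁺]² / ([HA]₀ − [H⁺]) = (1.950e-03)² / (0.246 − 1.950e-03) = 1.56e-05.

K_a = 1.56e-05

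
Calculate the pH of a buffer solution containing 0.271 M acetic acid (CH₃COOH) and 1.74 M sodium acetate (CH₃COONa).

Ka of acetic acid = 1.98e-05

pKa = -log(1.98e-05) = 4.70. pH = pKa + log([A⁻]/[HA]) = 4.70 + log(1.74/0.271)

pH = 5.51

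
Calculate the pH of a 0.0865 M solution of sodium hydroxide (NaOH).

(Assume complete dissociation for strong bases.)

[OH⁻] = 0.0865 M for strong base. pOH = -log[OH⁻] = 1.06, pH = 14 - pOH

pH = 12.94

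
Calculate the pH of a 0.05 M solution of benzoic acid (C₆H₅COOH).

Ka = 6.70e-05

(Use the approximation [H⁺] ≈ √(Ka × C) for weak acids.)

[H⁺] = √(Ka × C) = √(6.70e-05 × 0.05) = 1.8303e-03. pH = -log(1.8303e-03)

pH = 2.74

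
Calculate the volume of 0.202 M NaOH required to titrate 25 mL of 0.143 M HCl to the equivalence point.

At equivalence: moles acid = moles base. moles HCl = 0.143 × 25/1000 = 0.003575 mol. V_base = moles / 0.202 × 1000 = 17.7 mL.

V_{base} = 17.7 mL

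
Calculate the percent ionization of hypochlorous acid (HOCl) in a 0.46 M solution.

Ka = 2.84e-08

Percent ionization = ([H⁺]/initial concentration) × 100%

Using Ka equilibrium: x² + Ka×x - Ka×C = 0. Solving: [H⁺] = 1.1428e-04. Percent = (1.1428e-04/0.46) × 100

Percent ionization = 0.0248%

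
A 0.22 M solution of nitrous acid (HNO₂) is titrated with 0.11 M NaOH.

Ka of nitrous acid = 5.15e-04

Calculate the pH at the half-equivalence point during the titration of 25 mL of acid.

At half-equivalence [HA] = [A⁻], so Henderson-Hasselbalch gives pH = pKa = -log(5.15e-04) = 3.29.

pH = pKa = 3.29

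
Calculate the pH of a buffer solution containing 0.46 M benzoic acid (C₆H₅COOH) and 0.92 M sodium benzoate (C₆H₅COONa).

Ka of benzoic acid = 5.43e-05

pKa = -log(5.43e-05) = 4.27. pH = pKa + log([A⁻]/[HA]) = 4.27 + log(0.92/0.46)

pH = 4.57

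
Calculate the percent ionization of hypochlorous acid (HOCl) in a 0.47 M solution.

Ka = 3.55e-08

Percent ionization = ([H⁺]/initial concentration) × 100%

Using Ka equilibrium: x² + Ka×x - Ka×C = 0. Solving: [H⁺] = 1.2915e-04. Percent = (1.2915e-04/0.47) × 100

Percent ionization = 0.0275%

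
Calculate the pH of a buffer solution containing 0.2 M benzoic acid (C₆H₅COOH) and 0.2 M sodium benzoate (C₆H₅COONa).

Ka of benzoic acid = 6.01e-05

pKa = -log(6.01e-05) = 4.22. pH = pKa + log([A⁻]/[HA]) = 4.22 + log(0.2/0.2)

pH = 4.22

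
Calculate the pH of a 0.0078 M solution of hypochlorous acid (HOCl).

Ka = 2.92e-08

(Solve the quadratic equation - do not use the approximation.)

x² + Ka×x - Ka×C = 0. Using quadratic formula: [H⁺] = 1.5077e-05

pH = 4.82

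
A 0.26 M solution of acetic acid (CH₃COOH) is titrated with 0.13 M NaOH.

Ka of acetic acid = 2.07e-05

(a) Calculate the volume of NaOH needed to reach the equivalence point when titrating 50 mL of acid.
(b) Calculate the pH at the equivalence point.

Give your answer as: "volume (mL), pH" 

moles acid = 0.26 × 50/1000 = 0.013 mol; V_base = moles/0.13 × 1000 = 100.0 mL. At equivalence only the conjugate base is present: [A⁻] = 0.013/0.150 = 8.6667e-02 M. Kb = Kw/Ka = 4.83e-10; [OH⁻] = √(Kb × [A⁻]) = 6.4705e-06; pOH = 5.19; pH = 14 - pOH = 8.81.

V = 100.0 mL, pH = 8.81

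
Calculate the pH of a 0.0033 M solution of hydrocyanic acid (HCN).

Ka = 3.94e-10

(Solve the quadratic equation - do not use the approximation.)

x² + Ka×x - Ka×C = 0. Using quadratic formula: [H⁺] = 1.1401e-06

pH = 5.94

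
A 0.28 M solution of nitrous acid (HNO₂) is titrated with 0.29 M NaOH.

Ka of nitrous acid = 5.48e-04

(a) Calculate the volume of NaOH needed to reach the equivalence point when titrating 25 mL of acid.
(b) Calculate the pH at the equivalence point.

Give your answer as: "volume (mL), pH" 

moles acid = 0.28 × 25/1000 = 0.007 mol; V_base = moles/0.29 × 1000 = 24.1 mL. At equivalence only the conjugate base is present: [A⁻] = 0.007/0.049 = 1.4246e-01 M. Kb = Kw/Ka = 1.82e-11; [OH⁻] = √(Kb × [A⁻]) = 1.6123e-06; pOH = 5.79; pH = 14 - pOH = 8.21.

V = 24.1 mL, pH = 8.21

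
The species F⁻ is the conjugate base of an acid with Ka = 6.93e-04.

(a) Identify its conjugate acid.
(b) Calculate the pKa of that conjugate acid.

(a) The conjugate acid is formed by adding one H⁺ to F⁻, giving HF. (b) pKa = -log(Ka) = -log(6.93e-04) = 3.16.

Conjugate acid: HF; pK_a = 3.16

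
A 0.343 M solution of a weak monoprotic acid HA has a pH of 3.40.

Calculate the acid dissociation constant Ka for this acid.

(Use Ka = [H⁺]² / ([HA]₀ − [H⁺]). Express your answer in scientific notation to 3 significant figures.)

[H⁺] = 10^(−pH) = 10^(−3.40) = 3.981e-04 M. For HA ⇌ H⁺ + A⁻, Ka = [H⁺][A⁻]/[HA] = [H⁺]² / ([HA]₀ − [H⁺]) = (3.981e-04)² / (0.343 − 3.981e-04) = 4.63e-07.

K_a = 4.63e-07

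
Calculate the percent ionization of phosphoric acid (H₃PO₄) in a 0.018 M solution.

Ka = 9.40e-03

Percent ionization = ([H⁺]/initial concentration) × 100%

Using Ka equilibrium: x² + Ka×x - Ka×C = 0. Solving: [H⁺] = 9.1308e-03. Percent = (9.1308e-03/0.018) × 100

Percent ionization = 50.7%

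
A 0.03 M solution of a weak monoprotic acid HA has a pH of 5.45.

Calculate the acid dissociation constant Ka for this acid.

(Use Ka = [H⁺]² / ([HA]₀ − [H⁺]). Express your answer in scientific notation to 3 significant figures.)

[H⁺] = 10^(−pH) = 10^(−5.45) = 3.548e-06 M. For HA ⇌ H⁺ + A⁻, Ka = [H⁺][A⁻]/[HA] = [H⁺]² / ([HA]₀ − [H⁺]) = (3.548e-06)² / (0.03 − 3.548e-06) = 4.20e-10.

K_a = 4.20e-10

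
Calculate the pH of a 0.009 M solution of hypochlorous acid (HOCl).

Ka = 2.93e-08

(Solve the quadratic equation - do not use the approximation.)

x² + Ka×x - Ka×C = 0. Using quadratic formula: [H⁺] = 1.6224e-05

pH = 4.79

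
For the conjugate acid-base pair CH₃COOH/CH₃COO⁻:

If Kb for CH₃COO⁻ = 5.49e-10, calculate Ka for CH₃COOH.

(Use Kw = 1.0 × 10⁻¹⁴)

For a conjugate pair Ka × Kb = Kw, so Ka = Kw/Kb = 1.0 × 10⁻¹⁴ / 5.49e-10 = 1.82e-05.

K_a = 1.82e-05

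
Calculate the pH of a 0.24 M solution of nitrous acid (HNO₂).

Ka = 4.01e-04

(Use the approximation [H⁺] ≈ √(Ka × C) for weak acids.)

[H⁺] = √(Ka × C) = √(4.01e-04 × 0.24) = 9.8102e-03. pH = -log(9.8102e-03)

pH = 2.01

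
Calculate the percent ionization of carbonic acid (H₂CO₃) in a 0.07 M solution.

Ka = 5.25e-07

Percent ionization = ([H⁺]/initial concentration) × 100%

Using Ka equilibrium: x² + Ka×x - Ka×C = 0. Solving: [H⁺] = 1.9144e-04. Percent = (1.9144e-04/0.07) × 100

Percent ionization = 0.273%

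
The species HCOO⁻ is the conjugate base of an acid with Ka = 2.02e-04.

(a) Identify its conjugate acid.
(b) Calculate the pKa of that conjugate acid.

(a) The conjugate acid is formed by adding one H⁺ to HCOO⁻, giving HCOOH. (b) pKa = -log(Ka) = -log(2.02e-04) = 3.69.

Conjugate acid: HCOOH; pK_a = 3.69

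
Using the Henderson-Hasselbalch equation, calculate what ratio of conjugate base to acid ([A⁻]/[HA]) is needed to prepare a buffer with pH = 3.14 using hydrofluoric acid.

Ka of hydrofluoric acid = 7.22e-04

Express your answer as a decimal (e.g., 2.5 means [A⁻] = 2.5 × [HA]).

pKa = -log(7.22e-04) = 3.1415. pH = pKa + log([A⁻]/[HA]), so log([A⁻]/[HA]) = pH − pKa = 3.14 − 3.1415 = -0.0015. [A⁻]/[HA] = 10^(-0.0015) = 0.997

[A⁻]/[HA] = 0.997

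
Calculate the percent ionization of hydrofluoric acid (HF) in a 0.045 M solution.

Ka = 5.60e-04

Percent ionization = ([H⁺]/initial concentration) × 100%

Using Ka equilibrium: x² + Ka×x - Ka×C = 0. Solving: [H⁺] = 4.7478e-03. Percent = (4.7478e-03/0.045) × 100

Percent ionization = 10.6%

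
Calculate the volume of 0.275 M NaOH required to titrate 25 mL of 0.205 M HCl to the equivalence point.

At equivalence: moles acid = moles base. moles HCl = 0.205 × 25/1000 = 0.005125 mol. V_base = moles / 0.275 × 1000 = 18.6 mL.

V_{base} = 18.6 mL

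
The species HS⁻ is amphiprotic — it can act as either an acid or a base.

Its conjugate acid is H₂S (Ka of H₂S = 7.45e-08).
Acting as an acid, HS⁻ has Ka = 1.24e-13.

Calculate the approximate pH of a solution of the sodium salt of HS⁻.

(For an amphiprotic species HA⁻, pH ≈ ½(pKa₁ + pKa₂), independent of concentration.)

pKa₁ = -log(7.45e-08) = 7.13; pKa₂ = -log(1.24e-13) = 12.91. For an amphiprotic species, pH ≈ ½(pKa₁ + pKa₂) = ½(7.13 + 12.91) = 10.02.

pH = 10.02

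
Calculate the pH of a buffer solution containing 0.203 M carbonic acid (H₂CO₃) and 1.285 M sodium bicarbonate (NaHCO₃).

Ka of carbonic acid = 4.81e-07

pKa = -log(4.81e-07) = 6.32. pH = pKa + log([A⁻]/[HA]) = 6.32 + log(1.285/0.203)

pH = 7.12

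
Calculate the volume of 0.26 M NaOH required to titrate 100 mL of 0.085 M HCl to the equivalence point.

At equivalence: moles acid = moles base. moles HCl = 0.085 × 100/1000 = 0.0085 mol. V_base = moles / 0.26 × 1000 = 32.7 mL.

V_{base} = 32.7 mL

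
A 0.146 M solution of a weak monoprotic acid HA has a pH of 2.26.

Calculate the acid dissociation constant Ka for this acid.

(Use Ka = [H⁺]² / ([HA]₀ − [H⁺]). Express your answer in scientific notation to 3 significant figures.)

[H⁺] = 10^(−pH) = 10^(−2.26) = 5.495e-03 M. For HA ⇌ H⁺ + A⁻, Ka = [H⁺][A⁻]/[HA] = [H⁺]² / ([HA]₀ − [H⁺]) = (5.495e-03)² / (0.146 − 5.495e-03) = 2.15e-04.

K_a = 2.15e-04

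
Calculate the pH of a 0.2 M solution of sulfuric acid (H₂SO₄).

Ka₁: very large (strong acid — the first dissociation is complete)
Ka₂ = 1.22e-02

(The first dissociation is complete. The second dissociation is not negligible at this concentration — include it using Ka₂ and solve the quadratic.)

First dissociation is complete: [H⁺]₀ = [HSO₄⁻]₀ = C = 0.2 M. Second dissociation HSO₄⁻ ⇌ H⁺ + SO₄²⁻: let x = [SO₄²⁻]. Ka₂ = (C + x)·x / (C − x) = 1.22e-02 → x² + (C + Ka₂)·x − Ka₂·C = 0 → x² + 0.21220·x − 2.440e-03 = 0. x = (−0.21220 + √(0.21220² + 4 × 2.440e-03)) / 2 = 1.0935e-02 M. [H⁺] = C + x = 0.2 + 1.0935e-02 = 2.1094e-01 M. pH = -log(2.1094e-01) = 0.68.

pH = 0.68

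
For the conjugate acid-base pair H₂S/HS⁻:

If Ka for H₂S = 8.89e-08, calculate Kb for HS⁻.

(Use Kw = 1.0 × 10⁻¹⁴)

For a conjugate pair Ka × Kb = Kw, so Kb = Kw/Ka = 1.0 × 10⁻¹⁴ / 8.89e-08 = 1.12e-07.

K_b = 1.12e-07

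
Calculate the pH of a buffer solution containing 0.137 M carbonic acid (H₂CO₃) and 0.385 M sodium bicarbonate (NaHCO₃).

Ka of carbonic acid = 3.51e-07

pKa = -log(3.51e-07) = 6.45. pH = pKa + log([A⁻]/[HA]) = 6.45 + log(0.385/0.137)

pH = 6.90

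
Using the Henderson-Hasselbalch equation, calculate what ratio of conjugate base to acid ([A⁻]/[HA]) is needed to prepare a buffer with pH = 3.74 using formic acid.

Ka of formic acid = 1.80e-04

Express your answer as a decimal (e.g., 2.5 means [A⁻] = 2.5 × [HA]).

pKa = -log(1.80e-04) = 3.7447. pH = pKa + log([A⁻]/[HA]), so log([A⁻]/[HA]) = pH − pKa = 3.74 − 3.7447 = -0.0047. [A⁻]/[HA] = 10^(-0.0047) = 0.989

[A⁻]/[HA] = 0.989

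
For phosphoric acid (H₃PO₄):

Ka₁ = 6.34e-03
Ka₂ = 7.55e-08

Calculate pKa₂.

pKa₂ = -log(Ka₂) = -log(7.55e-08) = 7.12.

pK_{a2} = 7.12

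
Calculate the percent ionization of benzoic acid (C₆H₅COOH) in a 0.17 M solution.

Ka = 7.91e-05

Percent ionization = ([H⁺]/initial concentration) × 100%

Using Ka equilibrium: x² + Ka×x - Ka×C = 0. Solving: [H⁺] = 3.6277e-03. Percent = (3.6277e-03/0.17) × 100

Percent ionization = 2.13%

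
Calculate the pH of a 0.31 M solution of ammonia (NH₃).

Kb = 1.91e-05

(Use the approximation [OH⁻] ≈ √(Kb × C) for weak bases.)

[OH⁻] = √(Kb × C) = √(1.91e-05 × 0.31) = 2.4333e-03. pOH = 2.61, pH = 14 - pOH

pH = 11.39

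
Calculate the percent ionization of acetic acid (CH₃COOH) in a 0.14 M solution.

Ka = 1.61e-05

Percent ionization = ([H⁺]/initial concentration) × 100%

Using Ka equilibrium: x² + Ka×x - Ka×C = 0. Solving: [H⁺] = 1.4933e-03. Percent = (1.4933e-03/0.14) × 100

Percent ionization = 1.07%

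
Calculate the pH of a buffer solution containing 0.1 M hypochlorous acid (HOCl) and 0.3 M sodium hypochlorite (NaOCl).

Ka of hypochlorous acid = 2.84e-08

pKa = -log(2.84e-08) = 7.55. pH = pKa + log([A⁻]/[HA]) = 7.55 + log(0.3/0.1)

pH = 8.02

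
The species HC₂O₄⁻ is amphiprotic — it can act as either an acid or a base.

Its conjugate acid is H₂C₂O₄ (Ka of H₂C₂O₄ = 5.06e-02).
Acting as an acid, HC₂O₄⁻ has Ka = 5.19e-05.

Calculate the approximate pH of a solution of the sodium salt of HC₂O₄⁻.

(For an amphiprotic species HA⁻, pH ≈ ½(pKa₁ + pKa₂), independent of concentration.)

pKa₁ = -log(5.06e-02) = 1.30; pKa₂ = -log(5.19e-05) = 4.28. For an amphiprotic species, pH ≈ ½(pKa₁ + pKa₂) = ½(1.30 + 4.28) = 2.79.

pH = 2.79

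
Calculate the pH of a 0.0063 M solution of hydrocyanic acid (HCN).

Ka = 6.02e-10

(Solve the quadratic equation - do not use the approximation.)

x² + Ka×x - Ka×C = 0. Using quadratic formula: [H⁺] = 1.9472e-06

pH = 5.71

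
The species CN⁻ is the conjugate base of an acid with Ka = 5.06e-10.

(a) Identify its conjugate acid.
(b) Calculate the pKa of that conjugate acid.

(a) The conjugate acid is formed by adding one H⁺ to CN⁻, giving HCN. (b) pKa = -log(Ka) = -log(5.06e-10) = 9.30.

Conjugate acid: HCN; pK_a = 9.30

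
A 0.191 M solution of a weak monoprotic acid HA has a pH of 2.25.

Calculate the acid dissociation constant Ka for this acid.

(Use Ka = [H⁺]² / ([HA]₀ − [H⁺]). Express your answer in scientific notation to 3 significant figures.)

[H⁺] = 10^(−pH) = 10^(−2.25) = 5.623e-03 M. For HA ⇌ H⁺ + A⁻, Ka = [H⁺][A⁻]/[HA] = [H⁺]² / ([HA]₀ − [H⁺]) = (5.623e-03)² / (0.191 − 5.623e-03) = 1.71e-04.

K_a = 1.71e-04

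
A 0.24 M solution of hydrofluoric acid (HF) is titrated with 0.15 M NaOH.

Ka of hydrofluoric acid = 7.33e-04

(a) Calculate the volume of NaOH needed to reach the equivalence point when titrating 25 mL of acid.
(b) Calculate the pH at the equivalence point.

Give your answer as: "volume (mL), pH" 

moles acid = 0.24 × 25/1000 = 0.006 mol; V_base = moles/0.15 × 1000 = 40.0 mL. At equivalence only the conjugate base is present: [A⁻] = 0.006/0.065 = 9.2308e-02 M. Kb = Kw/Ka = 1.36e-11; [OH⁻] = √(Kb × [A⁻]) = 1.1222e-06; pOH = 5.95; pH = 14 - pOH = 8.05.

V = 40.0 mL, pH = 8.05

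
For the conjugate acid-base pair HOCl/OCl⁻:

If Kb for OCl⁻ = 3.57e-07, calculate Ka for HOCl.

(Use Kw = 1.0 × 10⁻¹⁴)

For a conjugate pair Ka × Kb = Kw, so Ka = Kw/Kb = 1.0 × 10⁻¹⁴ / 3.57e-07 = 2.80e-08.

K_a = 2.80e-08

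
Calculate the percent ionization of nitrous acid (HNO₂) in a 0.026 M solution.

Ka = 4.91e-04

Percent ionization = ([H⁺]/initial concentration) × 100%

Using Ka equilibrium: x² + Ka×x - Ka×C = 0. Solving: [H⁺] = 3.3359e-03. Percent = (3.3359e-03/0.026) × 100

Percent ionization = 12.8%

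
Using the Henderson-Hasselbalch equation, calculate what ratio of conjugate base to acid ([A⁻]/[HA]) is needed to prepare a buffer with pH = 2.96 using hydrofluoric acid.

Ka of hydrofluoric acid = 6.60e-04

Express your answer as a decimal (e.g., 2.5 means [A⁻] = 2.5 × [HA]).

pKa = -log(6.60e-04) = 3.1805. pH = pKa + log([A⁻]/[HA]), so log([A⁻]/[HA]) = pH − pKa = 2.96 − 3.1805 = -0.2205. [A⁻]/[HA] = 10^(-0.2205) = 0.602

[A⁻]/[HA] = 0.602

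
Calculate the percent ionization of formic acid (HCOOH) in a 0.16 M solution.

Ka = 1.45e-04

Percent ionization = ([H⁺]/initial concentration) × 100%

Using Ka equilibrium: x² + Ka×x - Ka×C = 0. Solving: [H⁺] = 4.7447e-03. Percent = (4.7447e-03/0.16) × 100

Percent ionization = 2.97%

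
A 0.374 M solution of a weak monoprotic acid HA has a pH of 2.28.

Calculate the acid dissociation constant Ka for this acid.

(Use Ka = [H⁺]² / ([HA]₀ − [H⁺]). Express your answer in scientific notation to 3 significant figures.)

[H⁺] = 10^(−pH) = 10^(−2.28) = 5.248e-03 M. For HA ⇌ H⁺ + A⁻, Ka = [H⁺][A⁻]/[HA] = [H⁺]² / ([HA]₀ − [H⁺]) = (5.248e-03)² / (0.374 − 5.248e-03) = 7.47e-05.

K_a = 7.47e-05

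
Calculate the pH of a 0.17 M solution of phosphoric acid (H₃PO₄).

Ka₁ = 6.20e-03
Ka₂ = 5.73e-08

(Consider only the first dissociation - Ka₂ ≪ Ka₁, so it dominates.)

First dissociation dominates. From Ka₁ = [H⁺][HA⁻]/[H₂A], x² + Ka₁·x − Ka₁·C = 0 with C = 0.17 M and Ka₁ = 6.20e-03. Solving: [H⁺] = (−Ka₁ + √(Ka₁² + 4·Ka₁·C)) / 2 = 2.9513e-02 M. pH = -log(2.9513e-02) = 1.53.

pH = 1.53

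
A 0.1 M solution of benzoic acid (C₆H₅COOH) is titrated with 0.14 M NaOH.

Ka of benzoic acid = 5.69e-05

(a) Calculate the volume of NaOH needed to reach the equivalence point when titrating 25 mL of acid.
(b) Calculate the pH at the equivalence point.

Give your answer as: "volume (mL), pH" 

moles acid = 0.1 × 25/1000 = 0.0025 mol; V_base = moles/0.14 × 1000 = 17.9 mL. At equivalence only the conjugate base is present: [A⁻] = 0.0025/0.043 = 5.8333e-02 M. Kb = Kw/Ka = 1.76e-10; [OH⁻] = √(Kb × [A⁻]) = 3.2019e-06; pOH = 5.49; pH = 14 - pOH = 8.51.

V = 17.9 mL, pH = 8.51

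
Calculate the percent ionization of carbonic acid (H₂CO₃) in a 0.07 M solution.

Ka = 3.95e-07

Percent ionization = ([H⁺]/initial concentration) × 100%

Using Ka equilibrium: x² + Ka×x - Ka×C = 0. Solving: [H⁺] = 1.6609e-04. Percent = (1.6609e-04/0.07) × 100

Percent ionization = 0.237%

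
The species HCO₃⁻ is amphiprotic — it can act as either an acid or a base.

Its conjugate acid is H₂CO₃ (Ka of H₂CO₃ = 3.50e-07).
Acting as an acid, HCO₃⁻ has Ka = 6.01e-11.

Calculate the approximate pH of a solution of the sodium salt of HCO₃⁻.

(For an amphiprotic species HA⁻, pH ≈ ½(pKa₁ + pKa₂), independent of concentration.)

pKa₁ = -log(3.50e-07) = 6.46; pKa₂ = -log(6.01e-11) = 10.22. For an amphiprotic species, pH ≈ ½(pKa₁ + pKa₂) = ½(6.46 + 10.22) = 8.34.

pH = 8.34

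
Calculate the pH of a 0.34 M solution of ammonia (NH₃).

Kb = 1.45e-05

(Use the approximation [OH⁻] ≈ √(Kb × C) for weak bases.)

[OH⁻] = √(Kb × C) = √(1.45e-05 × 0.34) = 2.2204e-03. pOH = 2.65, pH = 14 - pOH

pH = 11.35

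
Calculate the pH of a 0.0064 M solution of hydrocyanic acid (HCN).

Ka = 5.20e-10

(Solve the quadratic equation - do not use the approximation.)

x² + Ka×x - Ka×C = 0. Using quadratic formula: [H⁺] = 1.8240e-06

pH = 5.74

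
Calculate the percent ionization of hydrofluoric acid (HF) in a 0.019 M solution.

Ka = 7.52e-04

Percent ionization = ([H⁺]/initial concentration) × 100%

Using Ka equilibrium: x² + Ka×x - Ka×C = 0. Solving: [H⁺] = 3.4226e-03. Percent = (3.4226e-03/0.019) × 100

Percent ionization = 18%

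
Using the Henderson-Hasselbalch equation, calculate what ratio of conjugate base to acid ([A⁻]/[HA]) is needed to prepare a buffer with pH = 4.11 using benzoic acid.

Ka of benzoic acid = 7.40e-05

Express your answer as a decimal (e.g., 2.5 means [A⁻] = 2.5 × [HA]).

pKa = -log(7.40e-05) = 4.1308. pH = pKa + log([A⁻]/[HA]), so log([A⁻]/[HA]) = pH − pKa = 4.11 − 4.1308 = -0.0208. [A⁻]/[HA] = 10^(-0.0208) = 0.953

[A⁻]/[HA] = 0.953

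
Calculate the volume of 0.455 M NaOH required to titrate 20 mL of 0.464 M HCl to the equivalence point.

At equivalence: moles acid = moles base. moles HCl = 0.464 × 20/1000 = 0.00928 mol. V_base = moles / 0.455 × 1000 = 20.4 mL.

V_{base} = 20.4 mL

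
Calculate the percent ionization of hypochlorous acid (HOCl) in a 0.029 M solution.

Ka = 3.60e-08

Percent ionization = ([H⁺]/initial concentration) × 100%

Using Ka equilibrium: x² + Ka×x - Ka×C = 0. Solving: [H⁺] = 3.2293e-05. Percent = (3.2293e-05/0.029) × 100

Percent ionization = 0.111%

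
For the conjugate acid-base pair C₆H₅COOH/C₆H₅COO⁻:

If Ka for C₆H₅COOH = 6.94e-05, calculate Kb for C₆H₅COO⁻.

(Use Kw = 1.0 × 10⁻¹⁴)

For a conjugate pair Ka × Kb = Kw, so Kb = Kw/Ka = 1.0 × 10⁻¹⁴ / 6.94e-05 = 1.44e-10.

K_b = 1.44e-10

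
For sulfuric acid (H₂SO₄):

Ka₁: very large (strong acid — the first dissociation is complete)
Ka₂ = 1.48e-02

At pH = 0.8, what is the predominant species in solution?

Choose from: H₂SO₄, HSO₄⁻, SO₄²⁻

The first dissociation is complete, so H₂SO₄ itself is never the predominant species in water; pKa₂ = -log(1.48e-02) = 1.83. For a polyprotic acid the predominant species crosses at each pKa: below pKa_n the protonated form dominates, above it the deprotonated form does. At pH = 0.8, the predominant species is HSO₄⁻.

HSO₄⁻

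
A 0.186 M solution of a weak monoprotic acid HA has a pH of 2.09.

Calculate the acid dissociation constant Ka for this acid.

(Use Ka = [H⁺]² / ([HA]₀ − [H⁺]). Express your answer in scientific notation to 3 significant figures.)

[H⁺] = 10^(−pH) = 10^(−2.09) = 8.128e-03 M. For HA ⇌ H⁺ + A⁻, Ka = [H⁺][A⁻]/[HA] = [H⁺]² / ([HA]₀ − [H⁺]) = (8.128e-03)² / (0.186 − 8.128e-03) = 3.71e-04.

K_a = 3.71e-04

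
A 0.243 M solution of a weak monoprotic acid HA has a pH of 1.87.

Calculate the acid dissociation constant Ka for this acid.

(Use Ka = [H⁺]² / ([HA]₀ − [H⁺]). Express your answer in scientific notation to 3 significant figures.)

[H⁺] = 10^(−pH) = 10^(−1.87) = 1.349e-02 M. For HA ⇌ H⁺ + A⁻, Ka = [H⁺][A⁻]/[HA] = [H⁺]² / ([HA]₀ − [H⁺]) = (1.349e-02)² / (0.243 − 1.349e-02) = 7.93e-04.

K_a = 7.93e-04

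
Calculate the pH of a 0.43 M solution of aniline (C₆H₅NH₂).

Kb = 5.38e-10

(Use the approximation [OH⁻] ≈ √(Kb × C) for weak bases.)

[OH⁻] = √(Kb × C) = √(5.38e-10 × 0.43) = 1.5210e-05. pOH = 4.82, pH = 14 - pOH

pH = 9.18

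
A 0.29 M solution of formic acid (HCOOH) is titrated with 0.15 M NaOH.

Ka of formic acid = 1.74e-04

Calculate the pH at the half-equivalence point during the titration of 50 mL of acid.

At half-equivalence [HA] = [A⁻], so Henderson-Hasselbalch gives pH = pKa = -log(1.74e-04) = 3.76.

pH = pKa = 3.76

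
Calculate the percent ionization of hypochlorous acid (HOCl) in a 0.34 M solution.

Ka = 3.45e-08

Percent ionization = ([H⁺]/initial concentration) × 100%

Using Ka equilibrium: x² + Ka×x - Ka×C = 0. Solving: [H⁺] = 1.0829e-04. Percent = (1.0829e-04/0.34) × 100

Percent ionization = 0.0318%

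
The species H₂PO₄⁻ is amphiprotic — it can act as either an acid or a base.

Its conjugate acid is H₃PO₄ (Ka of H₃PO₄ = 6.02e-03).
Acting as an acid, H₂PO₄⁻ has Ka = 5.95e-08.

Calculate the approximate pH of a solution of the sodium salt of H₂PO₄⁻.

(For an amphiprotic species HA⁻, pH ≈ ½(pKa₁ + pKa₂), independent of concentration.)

pKa₁ = -log(6.02e-03) = 2.22; pKa₂ = -log(5.95e-08) = 7.23. For an amphiprotic species, pH ≈ ½(pKa₁ + pKa₂) = ½(2.22 + 7.23) = 4.72.

pH = 4.72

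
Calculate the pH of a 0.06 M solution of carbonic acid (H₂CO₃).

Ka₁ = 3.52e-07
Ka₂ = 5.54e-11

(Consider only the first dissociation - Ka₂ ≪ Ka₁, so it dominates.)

First dissociation dominates. From Ka₁ = [H⁺][HA⁻]/[H₂A], x² + Ka₁·x − Ka₁·C = 0 with C = 0.06 M and Ka₁ = 3.52e-07. Solving: [H⁺] = (−Ka₁ + √(Ka₁² + 4·Ka₁·C)) / 2 = 1.4515e-04 M. pH = -log(1.4515e-04) = 3.84.

pH = 3.84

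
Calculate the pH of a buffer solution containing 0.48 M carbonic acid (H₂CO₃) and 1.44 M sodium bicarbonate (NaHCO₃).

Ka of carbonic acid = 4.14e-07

pKa = -log(4.14e-07) = 6.38. pH = pKa + log([A⁻]/[HA]) = 6.38 + log(1.44/0.48)

pH = 6.86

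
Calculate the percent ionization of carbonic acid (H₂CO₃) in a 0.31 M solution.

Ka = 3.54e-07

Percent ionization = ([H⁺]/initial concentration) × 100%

Using Ka equilibrium: x² + Ka×x - Ka×C = 0. Solving: [H⁺] = 3.3109e-04. Percent = (3.3109e-04/0.31) × 100

Percent ionization = 0.107%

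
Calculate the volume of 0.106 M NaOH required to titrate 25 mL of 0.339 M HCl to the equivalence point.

At equivalence: moles acid = moles base. moles HCl = 0.339 × 25/1000 = 0.008475 mol. V_base = moles / 0.106 × 1000 = 80.0 mL.

V_{base} = 80.0 mL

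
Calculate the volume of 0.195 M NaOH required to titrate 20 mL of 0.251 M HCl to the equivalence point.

At equivalence: moles acid = moles base. moles HCl = 0.251 × 20/1000 = 0.00502 mol. V_base = moles / 0.195 × 1000 = 25.7 mL.

V_{base} = 25.7 mL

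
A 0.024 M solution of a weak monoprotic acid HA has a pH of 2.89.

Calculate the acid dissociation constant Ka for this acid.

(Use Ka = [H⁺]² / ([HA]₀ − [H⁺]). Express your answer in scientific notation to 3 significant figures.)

[H⁺] = 10^(−pH) = 10^(−2.89) = 1.288e-03 M. For HA ⇌ H⁺ + A⁻, Ka = [H⁺][A⁻]/[HA] = [H⁺]² / ([HA]₀ − [H⁺]) = (1.288e-03)² / (0.024 − 1.288e-03) = 7.31e-05.

K_a = 7.31e-05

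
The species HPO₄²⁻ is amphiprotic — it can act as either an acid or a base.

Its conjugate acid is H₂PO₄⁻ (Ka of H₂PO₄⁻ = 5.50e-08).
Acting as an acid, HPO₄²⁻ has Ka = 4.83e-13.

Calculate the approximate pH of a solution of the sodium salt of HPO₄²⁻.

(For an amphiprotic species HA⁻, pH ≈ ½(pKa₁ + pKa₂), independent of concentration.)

pKa₁ = -log(5.50e-08) = 7.26; pKa₂ = -log(4.83e-13) = 12.32. For an amphiprotic species, pH ≈ ½(pKa₁ + pKa₂) = ½(7.26 + 12.32) = 9.79.

pH = 9.79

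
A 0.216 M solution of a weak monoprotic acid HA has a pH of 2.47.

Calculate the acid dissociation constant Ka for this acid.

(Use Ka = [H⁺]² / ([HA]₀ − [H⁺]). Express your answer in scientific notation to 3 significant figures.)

[H⁺] = 10^(−pH) = 10^(−2.47) = 3.388e-03 M. For HA ⇌ H⁺ + A⁻, Ka = [H⁺][A⁻]/[HA] = [H⁺]² / ([HA]₀ − [H⁺]) = (3.388e-03)² / (0.216 − 3.388e-03) = 5.40e-05.

K_a = 5.40e-05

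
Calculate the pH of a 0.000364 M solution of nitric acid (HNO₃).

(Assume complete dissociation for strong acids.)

[H⁺] = 0.000364 M for strong acid. pH = -log[H⁺] = -log(0.000364)

pH = 3.44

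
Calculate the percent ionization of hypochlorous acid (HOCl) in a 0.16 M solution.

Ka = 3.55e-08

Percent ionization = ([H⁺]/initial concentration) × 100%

Using Ka equilibrium: x² + Ka×x - Ka×C = 0. Solving: [H⁺] = 7.5348e-05. Percent = (7.5348e-05/0.16) × 100

Percent ionization = 0.0471%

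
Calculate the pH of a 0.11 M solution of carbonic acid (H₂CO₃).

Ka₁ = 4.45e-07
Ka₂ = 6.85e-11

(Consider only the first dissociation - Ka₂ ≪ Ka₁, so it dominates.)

First dissociation dominates. From Ka₁ = [H⁺][HA⁻]/[H₂A], x² + Ka₁·x − Ka₁·C = 0 with C = 0.11 M and Ka₁ = 4.45e-07. Solving: [H⁺] = (−Ka₁ + √(Ka₁² + 4·Ka₁·C)) / 2 = 2.2102e-04 M. pH = -log(2.2102e-04) = 3.66.

pH = 3.66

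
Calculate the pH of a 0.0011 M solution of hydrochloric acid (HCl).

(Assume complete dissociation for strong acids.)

[H⁺] = 0.0011 M for strong acid. pH = -log[H⁺] = -log(0.0011)

pH = 2.96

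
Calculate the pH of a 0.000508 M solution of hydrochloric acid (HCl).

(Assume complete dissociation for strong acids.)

[H⁺] = 0.000508 M for strong acid. pH = -log[H⁺] = -log(0.000508)

pH = 3.29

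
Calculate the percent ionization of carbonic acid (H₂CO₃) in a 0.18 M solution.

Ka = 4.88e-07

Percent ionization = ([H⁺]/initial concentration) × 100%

Using Ka equilibrium: x² + Ka×x - Ka×C = 0. Solving: [H⁺] = 2.9613e-04. Percent = (2.9613e-04/0.18) × 100

Percent ionization = 0.165%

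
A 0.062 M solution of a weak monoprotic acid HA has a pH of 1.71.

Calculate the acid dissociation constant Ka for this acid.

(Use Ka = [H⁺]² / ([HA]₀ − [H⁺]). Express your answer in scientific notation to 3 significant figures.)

[H⁺] = 10^(−pH) = 10^(−1.71) = 1.950e-02 M. For HA ⇌ H⁺ + A⁻, Ka = [H⁺][A⁻]/[HA] = [H⁺]² / ([HA]₀ − [H⁺]) = (1.950e-02)² / (0.062 − 1.950e-02) = 8.95e-03.

K_a = 8.95e-03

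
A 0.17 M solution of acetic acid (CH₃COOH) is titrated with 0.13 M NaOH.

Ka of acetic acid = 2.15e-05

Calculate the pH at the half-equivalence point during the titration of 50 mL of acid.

At half-equivalence [HA] = [A⁻], so Henderson-Hasselbalch gives pH = pKa = -log(2.15e-05) = 4.67.

pH = pKa = 4.67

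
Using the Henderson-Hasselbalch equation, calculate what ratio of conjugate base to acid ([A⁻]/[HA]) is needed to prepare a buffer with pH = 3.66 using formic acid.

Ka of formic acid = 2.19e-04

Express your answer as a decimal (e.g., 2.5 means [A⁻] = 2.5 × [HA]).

pKa = -log(2.19e-04) = 3.6596. pH = pKa + log([A⁻]/[HA]), so log([A⁻]/[HA]) = pH − pKa = 3.66 − 3.6596 = 0.0004. [A⁻]/[HA] = 10^(0.0004) = 1.00

[A⁻]/[HA] = 1.00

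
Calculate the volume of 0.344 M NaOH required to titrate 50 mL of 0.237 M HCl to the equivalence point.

At equivalence: moles acid = moles base. moles HCl = 0.237 × 50/1000 = 0.01185 mol. V_base = moles / 0.344 × 1000 = 34.4 mL.

V_{base} = 34.4 mL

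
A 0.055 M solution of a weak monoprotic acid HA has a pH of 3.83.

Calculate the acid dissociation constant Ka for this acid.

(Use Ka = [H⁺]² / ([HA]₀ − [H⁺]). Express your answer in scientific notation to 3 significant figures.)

[H⁺] = 10^(−pH) = 10^(−3.83) = 1.479e-04 M. For HA ⇌ H⁺ + A⁻, Ka = [H⁺][A⁻]/[HA] = [H⁺]² / ([HA]₀ − [H⁺]) = (1.479e-04)² / (0.055 − 1.479e-04) = 3.99e-07.

K_a = 3.99e-07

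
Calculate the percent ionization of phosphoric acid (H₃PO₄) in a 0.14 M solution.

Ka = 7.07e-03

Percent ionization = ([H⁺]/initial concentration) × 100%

Using Ka equilibrium: x² + Ka×x - Ka×C = 0. Solving: [H⁺] = 2.8124e-02. Percent = (2.8124e-02/0.14) × 100

Percent ionization = 20.1%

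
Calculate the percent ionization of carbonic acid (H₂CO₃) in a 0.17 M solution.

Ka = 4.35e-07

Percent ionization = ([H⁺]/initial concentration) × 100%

Using Ka equilibrium: x² + Ka×x - Ka×C = 0. Solving: [H⁺] = 2.7172e-04. Percent = (2.7172e-04/0.17) × 100

Percent ionization = 0.16%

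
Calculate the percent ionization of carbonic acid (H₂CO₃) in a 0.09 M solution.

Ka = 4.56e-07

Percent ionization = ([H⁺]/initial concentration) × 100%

Using Ka equilibrium: x² + Ka×x - Ka×C = 0. Solving: [H⁺] = 2.0236e-04. Percent = (2.0236e-04/0.09) × 100

Percent ionization = 0.225%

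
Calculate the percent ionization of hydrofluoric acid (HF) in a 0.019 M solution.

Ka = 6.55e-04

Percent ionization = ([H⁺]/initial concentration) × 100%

Using Ka equilibrium: x² + Ka×x - Ka×C = 0. Solving: [H⁺] = 3.2154e-03. Percent = (3.2154e-03/0.019) × 100

Percent ionization = 16.9%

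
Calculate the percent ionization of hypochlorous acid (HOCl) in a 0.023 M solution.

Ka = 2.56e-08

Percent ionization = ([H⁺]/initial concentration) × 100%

Using Ka equilibrium: x² + Ka×x - Ka×C = 0. Solving: [H⁺] = 2.4252e-05. Percent = (2.4252e-05/0.023) × 100

Percent ionization = 0.105%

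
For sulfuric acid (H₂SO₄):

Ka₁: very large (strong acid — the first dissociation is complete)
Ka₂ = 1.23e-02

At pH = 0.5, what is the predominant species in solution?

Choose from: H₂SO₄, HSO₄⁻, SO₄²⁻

The first dissociation is complete, so H₂SO₄ itself is never the predominant species in water; pKa₂ = -log(1.23e-02) = 1.91. For a polyprotic acid the predominant species crosses at each pKa: below pKa_n the protonated form dominates, above it the deprotonated form does. At pH = 0.5, the predominant species is HSO₄⁻.

HSO₄⁻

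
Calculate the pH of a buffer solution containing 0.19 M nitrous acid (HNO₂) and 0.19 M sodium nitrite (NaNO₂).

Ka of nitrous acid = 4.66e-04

pKa = -log(4.66e-04) = 3.33. pH = pKa + log([A⁻]/[HA]) = 3.33 + log(0.19/0.19)

pH = 3.33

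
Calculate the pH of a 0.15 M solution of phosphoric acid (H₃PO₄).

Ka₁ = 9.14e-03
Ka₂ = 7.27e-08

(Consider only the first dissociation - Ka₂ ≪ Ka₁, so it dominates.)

First dissociation dominates. From Ka₁ = [H⁺][HA⁻]/[H₂A], x² + Ka₁·x − Ka₁·C = 0 with C = 0.15 M and Ka₁ = 9.14e-03. Solving: [H⁺] = (−Ka₁ + √(Ka₁² + 4·Ka₁·C)) / 2 = 3.2738e-02 M. pH = -log(3.2738e-02) = 1.48.

pH = 1.48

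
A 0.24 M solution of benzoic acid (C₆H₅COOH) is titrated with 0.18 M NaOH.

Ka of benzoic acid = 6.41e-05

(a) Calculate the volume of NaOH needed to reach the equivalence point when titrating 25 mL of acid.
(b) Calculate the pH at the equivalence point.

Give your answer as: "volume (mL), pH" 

moles acid = 0.24 × 25/1000 = 0.006 mol; V_base = moles/0.18 × 1000 = 33.3 mL. At equivalence only the conjugate base is present: [A⁻] = 0.006/0.058 = 1.0286e-01 M. Kb = Kw/Ka = 1.56e-10; [OH⁻] = √(Kb × [A⁻]) = 4.0058e-06; pOH = 5.40; pH = 14 - pOH = 8.60.

V = 33.3 mL, pH = 8.60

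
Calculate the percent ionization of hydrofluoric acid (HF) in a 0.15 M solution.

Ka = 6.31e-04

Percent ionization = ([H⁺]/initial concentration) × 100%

Using Ka equilibrium: x² + Ka×x - Ka×C = 0. Solving: [H⁺] = 9.4184e-03. Percent = (9.4184e-03/0.15) × 100

Percent ionization = 6.28%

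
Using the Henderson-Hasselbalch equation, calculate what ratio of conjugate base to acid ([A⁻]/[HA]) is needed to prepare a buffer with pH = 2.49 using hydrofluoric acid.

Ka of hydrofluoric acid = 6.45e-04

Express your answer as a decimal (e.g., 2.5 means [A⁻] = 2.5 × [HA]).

pKa = -log(6.45e-04) = 3.1904. pH = pKa + log([A⁻]/[HA]), so log([A⁻]/[HA]) = pH − pKa = 2.49 − 3.1904 = -0.7004. [A⁻]/[HA] = 10^(-0.7004) = 0.199

[A⁻]/[HA] = 0.199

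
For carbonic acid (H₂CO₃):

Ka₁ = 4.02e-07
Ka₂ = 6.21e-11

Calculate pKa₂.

pKa₂ = -log(Ka₂) = -log(6.21e-11) = 10.21.

pK_{a2} = 10.21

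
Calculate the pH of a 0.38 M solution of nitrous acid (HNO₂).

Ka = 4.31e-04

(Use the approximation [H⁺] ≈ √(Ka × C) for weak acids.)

[H⁺] = √(Ka × C) = √(4.31e-04 × 0.38) = 1.2798e-02. pH = -log(1.2798e-02)

pH = 1.89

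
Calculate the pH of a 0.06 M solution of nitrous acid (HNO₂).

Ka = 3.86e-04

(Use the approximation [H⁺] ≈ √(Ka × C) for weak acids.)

[H⁺] = √(Ka × C) = √(3.86e-04 × 0.06) = 4.8125e-03. pH = -log(4.8125e-03)

pH = 2.32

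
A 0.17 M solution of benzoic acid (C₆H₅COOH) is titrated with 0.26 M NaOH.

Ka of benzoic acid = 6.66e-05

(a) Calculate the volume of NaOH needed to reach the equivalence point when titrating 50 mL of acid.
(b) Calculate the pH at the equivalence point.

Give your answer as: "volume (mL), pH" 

moles acid = 0.17 × 50/1000 = 0.0085 mol; V_base = moles/0.26 × 1000 = 32.7 mL. At equivalence only the conjugate base is present: [A⁻] = 0.0085/0.083 = 1.0279e-01 M. Kb = Kw/Ka = 1.50e-10; [OH⁻] = √(Kb × [A⁻]) = 3.9286e-06; pOH = 5.41; pH = 14 - pOH = 8.59.

V = 32.7 mL, pH = 8.59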